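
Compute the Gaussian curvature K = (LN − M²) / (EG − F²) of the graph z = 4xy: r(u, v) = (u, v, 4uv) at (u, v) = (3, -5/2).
K = -16/60025

Coefficients of the first fundamental form: E = 16*v^2 + 1, F = 16*u*v, G = 16*u^2 + 1.
Coefficients of the second fundamental form: L = 0, M = 4/sqrt(16*u^2 + 16*v^2 + 1), N = 0.
Assemble K = (LN − M²)/(EG − F²) = -16/(256*u^4 + 512*u^2*v^2 + 32*u^2 + 256*v^4 + 32*v^2 + 1). At (u, v) = (3, -5/2): K = -16/60025.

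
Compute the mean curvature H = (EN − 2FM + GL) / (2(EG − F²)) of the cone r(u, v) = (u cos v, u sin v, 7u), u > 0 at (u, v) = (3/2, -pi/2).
H = 7*sqrt(2)/30

With E = 50, F = 0, G = u^2, L = 0, M = 0, N = 7*sqrt(2)*u^2/(10*Abs(u)), assemble
  H = (EN − 2FM + GL) / (2(EG − F²)) = 7*sqrt(2)/(20*Abs(u)).
At (u, v) = (3/2, -pi/2): H = 7*sqrt(2)/30.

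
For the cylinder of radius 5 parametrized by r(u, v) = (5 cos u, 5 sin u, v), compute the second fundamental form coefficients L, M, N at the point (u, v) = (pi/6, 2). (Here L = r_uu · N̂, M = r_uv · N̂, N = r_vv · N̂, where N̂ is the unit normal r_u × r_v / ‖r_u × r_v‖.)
L = -5;  M = 0;  N = 0

Compute the unit normal N̂(u, v) = (cos(u), sin(u), 0), and the second partials r_uu, r_uv, r_vv. Take dot products:
  L(u, v) = r_uu · N̂ = -5,
  M(u, v) = r_uv · N̂ = 0,
  N(u, v) = r_vv · N̂ = 0.
Evaluating at (u, v) = (pi/6, 2):
  L = -5, M = 0, N = 0.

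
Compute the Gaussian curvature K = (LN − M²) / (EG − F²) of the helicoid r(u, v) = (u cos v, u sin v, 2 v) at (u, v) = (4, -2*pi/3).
K = -1/100

Coefficients of the first fundamental form: E = 1, F = 0, G = u^2 + 4.
Coefficients of the second fundamental form: L = 0, M = -2/sqrt(u^2 + 4), N = 0.
Assemble K = (LN − M²)/(EG − F²) = -4/(u^2 + 4)^2. At (u, v) = (4, -2*pi/3): K = -1/100.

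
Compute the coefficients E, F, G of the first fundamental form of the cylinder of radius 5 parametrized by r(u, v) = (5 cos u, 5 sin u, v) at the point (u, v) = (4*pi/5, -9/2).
E = 25;  F = 0;  G = 1

Partials: r_u = (-5*sin(u), 5*cos(u), 0), r_v = (0, 0, 1). As functions of (u, v):
  E = r_u · r_u = 25,
  F = r_u · r_v = 0,
  G = r_v · r_v = 1.
Evaluating at (u, v) = (4*pi/5, -9/2): E = 25, F = 0, G = 1.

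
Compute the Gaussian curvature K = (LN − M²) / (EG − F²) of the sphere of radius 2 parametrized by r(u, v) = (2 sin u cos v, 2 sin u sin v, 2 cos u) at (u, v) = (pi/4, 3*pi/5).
K = 1/4

Coefficients of the first fundamental form: E = 4, F = 0, G = 4*sin(u)^2.
Coefficients of the second fundamental form: L = -2*sin(u)/Abs(sin(u)), M = 0, N = -2*sin(u)^3/Abs(sin(u)).
Assemble K = (LN − M²)/(EG − F²) = 1/4. At (u, v) = (pi/4, 3*pi/5): K = 1/4.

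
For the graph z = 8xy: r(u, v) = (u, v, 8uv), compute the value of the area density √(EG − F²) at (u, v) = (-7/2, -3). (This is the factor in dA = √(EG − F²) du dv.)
√(EG − F²)|_{(-7/2, -3)} = sqrt(1361)

E = 64*v^2 + 1, F = 64*u*v, G = 64*u^2 + 1, so EG − F² = 64*u^2 + 64*v^2 + 1. Taking the positive square root: √(EG − F²) = sqrt(64*u^2 + 64*v^2 + 1). At (u, v) = (-7/2, -3): sqrt(1361).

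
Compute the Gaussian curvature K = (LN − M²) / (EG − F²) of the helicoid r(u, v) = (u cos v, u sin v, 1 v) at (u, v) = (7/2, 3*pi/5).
K = -16/2809

Coefficients of the first fundamental form: E = 1, F = 0, G = u^2 + 1.
Coefficients of the second fundamental form: L = 0, M = -1/sqrt(u^2 + 1), N = 0.
Assemble K = (LN − M²)/(EG − F²) = -1/(u^2 + 1)^2. At (u, v) = (7/2, 3*pi/5): K = -16/2809.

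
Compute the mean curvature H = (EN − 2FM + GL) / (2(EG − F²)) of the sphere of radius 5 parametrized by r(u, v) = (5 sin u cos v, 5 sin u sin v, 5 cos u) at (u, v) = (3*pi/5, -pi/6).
H = -1/5

With E = 25, F = 0, G = 25*sin(u)^2, L = -5*sin(u)/Abs(sin(u)), M = 0, N = -5*sin(u)^3/Abs(sin(u)), assemble
  H = (EN − 2FM + GL) / (2(EG − F²)) = -sin(u)/(5*Abs(sin(u))).
At (u, v) = (3*pi/5, -pi/6): H = -1/5.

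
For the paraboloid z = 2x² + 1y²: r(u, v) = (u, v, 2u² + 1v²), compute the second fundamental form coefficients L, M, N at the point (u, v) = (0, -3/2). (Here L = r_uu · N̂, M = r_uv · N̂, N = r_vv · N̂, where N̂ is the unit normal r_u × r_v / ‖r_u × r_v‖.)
L = 2*sqrt(10)/5;  M = 0;  N = sqrt(10)/5

Compute the unit normal N̂(u, v) = (-4*u/sqrt(16*u^2 + 4*v^2 + 1), -2*v/sqrt(16*u^2 + 4*v^2 + 1), 1/sqrt(16*u^2 + 4*v^2 + 1)), and the second partials r_uu, r_uv, r_vv. Take dot products:
  L(u, v) = r_uu · N̂ = 4/sqrt(16*u^2 + 4*v^2 + 1),
  M(u, v) = r_uv · N̂ = 0,
  N(u, v) = r_vv · N̂ = 2/sqrt(16*u^2 + 4*v^2 + 1).
Evaluating at (u, v) = (0, -3/2):
  L = 2*sqrt(10)/5, M = 0, N = sqrt(10)/5.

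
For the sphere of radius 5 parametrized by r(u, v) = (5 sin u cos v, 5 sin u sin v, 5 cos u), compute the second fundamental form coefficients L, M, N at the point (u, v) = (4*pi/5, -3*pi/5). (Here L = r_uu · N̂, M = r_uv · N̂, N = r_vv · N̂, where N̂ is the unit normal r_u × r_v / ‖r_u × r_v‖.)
L = -5;  M = 0;  N = -25/8 + 5*sqrt(5)/8

Compute the unit normal N̂(u, v) = (sin(u)^2*cos(v)/Abs(sin(u)), sin(u)^2*sin(v)/Abs(sin(u)), sin(2*u)/(2*Abs(sin(u)))), and the second partials r_uu, r_uv, r_vv. Take dot products:
  L(u, v) = r_uu · N̂ = -5*sin(u)/Abs(sin(u)),
  M(u, v) = r_uv · N̂ = 0,
  N(u, v) = r_vv · N̂ = -5*sin(u)^3/Abs(sin(u)).
Evaluating at (u, v) = (4*pi/5, -3*pi/5):
  L = -5, M = 0, N = -25/8 + 5*sqrt(5)/8.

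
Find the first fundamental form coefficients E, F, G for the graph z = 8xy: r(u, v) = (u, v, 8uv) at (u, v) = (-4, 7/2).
E = 785;  F = -896;  G = 1025

Partials: r_u = (1, 0, 8*v), r_v = (0, 1, 8*u). As functions of (u, v):
  E = r_u · r_u = 64*v^2 + 1,
  F = r_u · r_v = 64*u*v,
  G = r_v · r_v = 64*u^2 + 1.
Evaluating at (u, v) = (-4, 7/2): E = 785, F = -896, G = 1025.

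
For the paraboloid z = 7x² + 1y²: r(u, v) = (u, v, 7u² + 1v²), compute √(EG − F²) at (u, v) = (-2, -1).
√(EG − F²)|_{(-2, -1)} = sqrt(789)

E = 196*u^2 + 1, F = 28*u*v, G = 4*v^2 + 1; EG − F² = 196*u^2 + 4*v^2 + 1; √(EG − F²) = sqrt(196*u^2 + 4*v^2 + 1). At the given point: sqrt(789).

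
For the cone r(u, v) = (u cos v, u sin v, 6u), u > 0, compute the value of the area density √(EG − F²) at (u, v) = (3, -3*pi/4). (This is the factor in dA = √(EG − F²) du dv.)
√(EG − F²)|_{(3, -3*pi/4)} = 3*sqrt(37)

E = 37, F = 0, G = u^2, so EG − F² = 37*u^2. Taking the positive square root: √(EG − F²) = sqrt(37)*Abs(u). At (u, v) = (3, -3*pi/4): 3*sqrt(37).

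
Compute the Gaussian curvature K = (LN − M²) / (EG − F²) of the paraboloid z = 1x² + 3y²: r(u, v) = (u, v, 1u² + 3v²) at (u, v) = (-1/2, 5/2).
K = 12/51529

Coefficients of the first fundamental form: E = 4*u^2 + 1, F = 12*u*v, G = 36*v^2 + 1.
Coefficients of the second fundamental form: L = 2/sqrt(4*u^2 + 36*v^2 + 1), M = 0, N = 6/sqrt(4*u^2 + 36*v^2 + 1).
Assemble K = (LN − M²)/(EG − F²) = 12/(16*u^4 + 288*u^2*v^2 + 8*u^2 + 1296*v^4 + 72*v^2 + 1). At (u, v) = (-1/2, 5/2): K = 12/51529.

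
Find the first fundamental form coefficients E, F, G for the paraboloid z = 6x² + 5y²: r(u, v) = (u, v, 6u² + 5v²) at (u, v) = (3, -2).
E = 1297;  F = -720;  G = 401

Partials: r_u = (1, 0, 12*u), r_v = (0, 1, 10*v). As functions of (u, v):
  E = r_u · r_u = 144*u^2 + 1,
  F = r_u · r_v = 120*u*v,
  G = r_v · r_v = 100*v^2 + 1.
Evaluating at (u, v) = (3, -2): E = 1297, F = -720, G = 401.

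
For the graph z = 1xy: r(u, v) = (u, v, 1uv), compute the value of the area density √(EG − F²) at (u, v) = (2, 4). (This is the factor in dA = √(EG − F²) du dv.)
√(EG − F²)|_{(2, 4)} = sqrt(21)

E = v^2 + 1, F = u*v, G = u^2 + 1, so EG − F² = u^2 + v^2 + 1. Taking the positive square root: √(EG − F²) = sqrt(u^2 + v^2 + 1). At (u, v) = (2, 4): sqrt(21).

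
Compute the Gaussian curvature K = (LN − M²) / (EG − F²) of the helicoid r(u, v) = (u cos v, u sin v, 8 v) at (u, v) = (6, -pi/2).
K = -4/625

Coefficients of the first fundamental form: E = 1, F = 0, G = u^2 + 64.
Coefficients of the second fundamental form: L = 0, M = -8/sqrt(u^2 + 64), N = 0.
Assemble K = (LN − M²)/(EG − F²) = -64/(u^2 + 64)^2. At (u, v) = (6, -pi/2): K = -4/625.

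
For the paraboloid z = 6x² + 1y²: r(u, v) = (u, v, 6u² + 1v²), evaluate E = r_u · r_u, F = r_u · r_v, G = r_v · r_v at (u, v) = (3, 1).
E = 1297;  F = 72;  G = 5

Partials: r_u = (1, 0, 12*u), r_v = (0, 1, 2*v). As functions of (u, v):
  E = r_u · r_u = 144*u^2 + 1,
  F = r_u · r_v = 24*u*v,
  G = r_v · r_v = 4*v^2 + 1.
Evaluating at (u, v) = (3, 1): E = 1297, F = 72, G = 5.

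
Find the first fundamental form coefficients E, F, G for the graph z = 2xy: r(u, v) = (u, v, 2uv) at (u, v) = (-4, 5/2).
E = 26;  F = -40;  G = 65

Partials: r_u = (1, 0, 2*v), r_v = (0, 1, 2*u). As functions of (u, v):
  E = r_u · r_u = 4*v^2 + 1,
  F = r_u · r_v = 4*u*v,
  G = r_v · r_v = 4*u^2 + 1.
Evaluating at (u, v) = (-4, 5/2): E = 26, F = -40, G = 65.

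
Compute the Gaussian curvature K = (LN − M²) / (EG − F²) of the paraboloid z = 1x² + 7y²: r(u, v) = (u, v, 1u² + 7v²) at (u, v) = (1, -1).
K = 28/40401

Coefficients of the first fundamental form: E = 4*u^2 + 1, F = 28*u*v, G = 196*v^2 + 1.
Coefficients of the second fundamental form: L = 2/sqrt(4*u^2 + 196*v^2 + 1), M = 0, N = 14/sqrt(4*u^2 + 196*v^2 + 1).
Assemble K = (LN − M²)/(EG − F²) = 28/(16*u^4 + 1568*u^2*v^2 + 8*u^2 + 38416*v^4 + 392*v^2 + 1). At (u, v) = (1, -1): K = 28/40401.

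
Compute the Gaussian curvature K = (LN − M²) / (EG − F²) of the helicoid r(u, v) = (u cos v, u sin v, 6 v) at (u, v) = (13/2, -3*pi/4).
K = -576/97969

Coefficients of the first fundamental form: E = 1, F = 0, G = u^2 + 36.
Coefficients of the second fundamental form: L = 0, M = -6/sqrt(u^2 + 36), N = 0.
Assemble K = (LN − M²)/(EG − F²) = -36/(u^2 + 36)^2. At (u, v) = (13/2, -3*pi/4): K = -576/97969.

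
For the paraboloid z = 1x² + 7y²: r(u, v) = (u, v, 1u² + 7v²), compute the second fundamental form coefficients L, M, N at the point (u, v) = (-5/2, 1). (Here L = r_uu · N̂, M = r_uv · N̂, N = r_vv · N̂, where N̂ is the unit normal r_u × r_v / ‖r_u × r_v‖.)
L = sqrt(222)/111;  M = 0;  N = 7*sqrt(222)/111

Compute the unit normal N̂(u, v) = (-2*u/sqrt(4*u^2 + 196*v^2 + 1), -14*v/sqrt(4*u^2 + 196*v^2 + 1), 1/sqrt(4*u^2 + 196*v^2 + 1)), and the second partials r_uu, r_uv, r_vv. Take dot products:
  L(u, v) = r_uu · N̂ = 2/sqrt(4*u^2 + 196*v^2 + 1),
  M(u, v) = r_uv · N̂ = 0,
  N(u, v) = r_vv · N̂ = 14/sqrt(4*u^2 + 196*v^2 + 1).
Evaluating at (u, v) = (-5/2, 1):
  L = sqrt(222)/111, M = 0, N = 7*sqrt(222)/111.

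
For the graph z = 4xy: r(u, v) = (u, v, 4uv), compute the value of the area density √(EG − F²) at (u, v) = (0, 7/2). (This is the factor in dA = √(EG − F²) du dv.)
√(EG − F²)|_{(0, 7/2)} = sqrt(197)

E = 16*v^2 + 1, F = 16*u*v, G = 16*u^2 + 1, so EG − F² = 16*u^2 + 16*v^2 + 1. Taking the positive square root: √(EG − F²) = sqrt(16*u^2 + 16*v^2 + 1). At (u, v) = (0, 7/2): sqrt(197).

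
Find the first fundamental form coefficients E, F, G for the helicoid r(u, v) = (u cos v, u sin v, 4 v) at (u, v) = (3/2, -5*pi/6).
E = 1;  F = 0;  G = 73/4

Partials: r_u = (cos(v), sin(v), 0), r_v = (-u*sin(v), u*cos(v), 4). As functions of (u, v):
  E = r_u · r_u = 1,
  F = r_u · r_v = 0,
  G = r_v · r_v = u^2 + 16.
Evaluating at (u, v) = (3/2, -5*pi/6): E = 1, F = 0, G = 73/4.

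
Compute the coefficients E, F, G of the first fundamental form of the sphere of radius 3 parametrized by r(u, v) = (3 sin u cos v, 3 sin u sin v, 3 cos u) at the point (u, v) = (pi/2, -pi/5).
E = 9;  F = 0;  G = 9

Partials: r_u = (3*cos(u)*cos(v), 3*sin(v)*cos(u), -3*sin(u)), r_v = (-3*sin(u)*sin(v), 3*sin(u)*cos(v), 0). As functions of (u, v):
  E = r_u · r_u = 9,
  F = r_u · r_v = 0,
  G = r_v · r_v = 9*sin(u)^2.
Evaluating at (u, v) = (pi/2, -pi/5): E = 9, F = 0, G = 9.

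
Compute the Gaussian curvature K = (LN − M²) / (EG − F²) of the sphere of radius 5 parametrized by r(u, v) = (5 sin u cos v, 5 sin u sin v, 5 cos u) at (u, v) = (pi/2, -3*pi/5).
K = 1/25

Coefficients of the first fundamental form: E = 25, F = 0, G = 25*sin(u)^2.
Coefficients of the second fundamental form: L = -5*sin(u)/Abs(sin(u)), M = 0, N = -5*sin(u)^3/Abs(sin(u)).
Assemble K = (LN − M²)/(EG − F²) = 1/25. At (u, v) = (pi/2, -3*pi/5): K = 1/25.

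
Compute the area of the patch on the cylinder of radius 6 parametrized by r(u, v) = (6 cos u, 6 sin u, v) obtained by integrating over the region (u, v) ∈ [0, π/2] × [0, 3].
Area = 9*pi

Area = ∫∫ √(EG − F²) du dv with √(EG − F²) = 6. Integrating over [0, π/2] × [0, 3] gives 9*pi.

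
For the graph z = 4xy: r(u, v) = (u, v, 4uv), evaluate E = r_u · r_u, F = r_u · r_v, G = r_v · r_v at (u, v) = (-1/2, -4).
E = 257;  F = 32;  G = 5

Partials: r_u = (1, 0, 4*v), r_v = (0, 1, 4*u). As functions of (u, v):
  E = r_u · r_u = 16*v^2 + 1,
  F = r_u · r_v = 16*u*v,
  G = r_v · r_v = 16*u^2 + 1.
Evaluating at (u, v) = (-1/2, -4): E = 257, F = 32, G = 5.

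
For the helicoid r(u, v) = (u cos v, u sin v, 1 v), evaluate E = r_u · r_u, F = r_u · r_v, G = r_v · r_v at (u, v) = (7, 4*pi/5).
E = 1;  F = 0;  G = 50

Partials: r_u = (cos(v), sin(v), 0), r_v = (-u*sin(v), u*cos(v), 1). As functions of (u, v):
  E = r_u · r_u = 1,
  F = r_u · r_v = 0,
  G = r_v · r_v = u^2 + 1.
Evaluating at (u, v) = (7, 4*pi/5): E = 1, F = 0, G = 50.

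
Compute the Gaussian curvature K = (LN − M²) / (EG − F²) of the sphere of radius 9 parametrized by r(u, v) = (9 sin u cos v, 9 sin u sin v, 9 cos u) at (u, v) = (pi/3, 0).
K = 1/81

Coefficients of the first fundamental form: E = 81, F = 0, G = 81*sin(u)^2.
Coefficients of the second fundamental form: L = -9*sin(u)/Abs(sin(u)), M = 0, N = -9*sin(u)^3/Abs(sin(u)).
Assemble K = (LN − M²)/(EG − F²) = 1/81. At (u, v) = (pi/3, 0): K = 1/81.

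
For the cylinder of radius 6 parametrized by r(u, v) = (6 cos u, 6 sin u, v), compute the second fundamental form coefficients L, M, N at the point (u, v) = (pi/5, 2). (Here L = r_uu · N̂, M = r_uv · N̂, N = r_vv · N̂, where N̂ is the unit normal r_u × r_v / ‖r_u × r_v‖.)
L = -6;  M = 0;  N = 0

Compute the unit normal N̂(u, v) = (cos(u), sin(u), 0), and the second partials r_uu, r_uv, r_vv. Take dot products:
  L(u, v) = r_uu · N̂ = -6,
  M(u, v) = r_uv · N̂ = 0,
  N(u, v) = r_vv · N̂ = 0.
Evaluating at (u, v) = (pi/5, 2):
  L = -6, M = 0, N = 0.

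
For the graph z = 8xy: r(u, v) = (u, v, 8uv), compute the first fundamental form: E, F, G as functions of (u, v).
E = 64*v^2 + 1;  F = 64*u*v;  G = 64*u^2 + 1

Compute partials: r_u = (1, 0, 8*v), r_v = (0, 1, 8*u). Then
  E = r_u · r_u = 64*v^2 + 1,
  F = r_u · r_v = 64*u*v,
  G = r_v · r_v = 64*u^2 + 1.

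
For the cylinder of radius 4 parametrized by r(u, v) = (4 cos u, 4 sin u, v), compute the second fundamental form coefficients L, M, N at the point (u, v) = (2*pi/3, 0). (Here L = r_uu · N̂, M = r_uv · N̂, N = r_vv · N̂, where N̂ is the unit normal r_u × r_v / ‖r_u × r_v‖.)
L = -4;  M = 0;  N = 0

Compute the unit normal N̂(u, v) = (cos(u), sin(u), 0), and the second partials r_uu, r_uv, r_vv. Take dot products:
  L(u, v) = r_uu · N̂ = -4,
  M(u, v) = r_uv · N̂ = 0,
  N(u, v) = r_vv · N̂ = 0.
Evaluating at (u, v) = (2*pi/3, 0):
  L = -4, M = 0, N = 0.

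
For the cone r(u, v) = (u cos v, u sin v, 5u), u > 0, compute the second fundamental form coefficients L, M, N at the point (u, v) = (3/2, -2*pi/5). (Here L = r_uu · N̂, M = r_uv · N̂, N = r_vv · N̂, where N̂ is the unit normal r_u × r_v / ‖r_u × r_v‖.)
L = 0;  M = 0;  N = 15*sqrt(26)/52

Compute the unit normal N̂(u, v) = (-5*sqrt(26)*u*cos(v)/(26*Abs(u)), -5*sqrt(26)*u*sin(v)/(26*Abs(u)), sqrt(26)*u/(26*Abs(u))), and the second partials r_uu, r_uv, r_vv. Take dot products:
  L(u, v) = r_uu · N̂ = 0,
  M(u, v) = r_uv · N̂ = 0,
  N(u, v) = r_vv · N̂ = 5*sqrt(26)*u^2/(26*Abs(u)).
Evaluating at (u, v) = (3/2, -2*pi/5):
  L = 0, M = 0, N = 15*sqrt(26)/52.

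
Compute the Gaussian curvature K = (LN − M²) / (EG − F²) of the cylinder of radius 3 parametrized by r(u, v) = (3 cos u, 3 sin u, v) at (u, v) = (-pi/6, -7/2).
K = 0

Coefficients of the first fundamental form: E = 9, F = 0, G = 1.
Coefficients of the second fundamental form: L = -3, M = 0, N = 0.
Assemble K = (LN − M²)/(EG − F²) = 0. At (u, v) = (-pi/6, -7/2): K = 0.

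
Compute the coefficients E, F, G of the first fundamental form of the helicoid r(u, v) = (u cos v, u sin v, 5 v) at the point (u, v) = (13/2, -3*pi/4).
E = 1;  F = 0;  G = 269/4

Partials: r_u = (cos(v), sin(v), 0), r_v = (-u*sin(v), u*cos(v), 5). As functions of (u, v):
  E = r_u · r_u = 1,
  F = r_u · r_v = 0,
  G = r_v · r_v = u^2 + 25.
Evaluating at (u, v) = (13/2, -3*pi/4): E = 1, F = 0, G = 269/4.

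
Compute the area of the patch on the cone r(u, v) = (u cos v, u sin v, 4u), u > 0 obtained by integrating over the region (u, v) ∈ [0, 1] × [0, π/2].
Area = sqrt(17)*pi/4

Area = ∫∫ √(EG − F²) du dv with √(EG − F²) = sqrt(17)*Abs(u). Integrating over [0, 1] × [0, π/2] gives sqrt(17)*pi/4.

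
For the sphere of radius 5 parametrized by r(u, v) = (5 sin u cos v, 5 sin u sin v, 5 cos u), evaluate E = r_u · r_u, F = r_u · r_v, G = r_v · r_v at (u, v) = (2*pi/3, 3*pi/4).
E = 25;  F = 0;  G = 75/4

Partials: r_u = (5*cos(u)*cos(v), 5*sin(v)*cos(u), -5*sin(u)), r_v = (-5*sin(u)*sin(v), 5*sin(u)*cos(v), 0). As functions of (u, v):
  E = r_u · r_u = 25,
  F = r_u · r_v = 0,
  G = r_v · r_v = 25*sin(u)^2.
Evaluating at (u, v) = (2*pi/3, 3*pi/4): E = 25, F = 0, G = 75/4.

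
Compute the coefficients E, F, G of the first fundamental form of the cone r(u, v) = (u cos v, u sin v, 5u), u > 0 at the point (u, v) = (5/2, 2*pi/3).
E = 26;  F = 0;  G = 25/4

Partials: r_u = (cos(v), sin(v), 5), r_v = (-u*sin(v), u*cos(v), 0). As functions of (u, v):
  E = r_u · r_u = 26,
  F = r_u · r_v = 0,
  G = r_v · r_v = u^2.
Evaluating at (u, v) = (5/2, 2*pi/3): E = 26, F = 0, G = 25/4.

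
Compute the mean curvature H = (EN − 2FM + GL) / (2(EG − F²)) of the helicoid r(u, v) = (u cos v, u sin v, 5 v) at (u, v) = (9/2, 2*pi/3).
H = 0

With E = 1, F = 0, G = u^2 + 25, L = 0, M = -5/sqrt(u^2 + 25), N = 0, assemble
  H = (EN − 2FM + GL) / (2(EG − F²)) = 0.
At (u, v) = (9/2, 2*pi/3): H = 0.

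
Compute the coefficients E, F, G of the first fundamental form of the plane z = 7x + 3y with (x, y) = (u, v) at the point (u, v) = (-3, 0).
E = 50;  F = 21;  G = 10

Partials: r_u = (1, 0, 7), r_v = (0, 1, 3). As functions of (u, v):
  E = r_u · r_u = 50,
  F = r_u · r_v = 21,
  G = r_v · r_v = 10.
Evaluating at (u, v) = (-3, 0): E = 50, F = 21, G = 10.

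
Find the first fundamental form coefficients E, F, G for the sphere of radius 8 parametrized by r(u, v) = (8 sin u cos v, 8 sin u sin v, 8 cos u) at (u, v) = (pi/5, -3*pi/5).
E = 64;  F = 0;  G = 40 - 8*sqrt(5)

Partials: r_u = (8*cos(u)*cos(v), 8*sin(v)*cos(u), -8*sin(u)), r_v = (-8*sin(u)*sin(v), 8*sin(u)*cos(v), 0). As functions of (u, v):
  E = r_u · r_u = 64,
  F = r_u · r_v = 0,
  G = r_v · r_v = 64*sin(u)^2.
Evaluating at (u, v) = (pi/5, -3*pi/5): E = 64, F = 0, G = 40 - 8*sqrt(5).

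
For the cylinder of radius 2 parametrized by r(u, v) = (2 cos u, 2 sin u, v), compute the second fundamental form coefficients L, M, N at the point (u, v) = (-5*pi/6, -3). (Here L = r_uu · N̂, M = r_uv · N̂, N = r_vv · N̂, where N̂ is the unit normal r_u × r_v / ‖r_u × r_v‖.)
L = -2;  M = 0;  N = 0

Compute the unit normal N̂(u, v) = (cos(u), sin(u), 0), and the second partials r_uu, r_uv, r_vv. Take dot products:
  L(u, v) = r_uu · N̂ = -2,
  M(u, v) = r_uv · N̂ = 0,
  N(u, v) = r_vv · N̂ = 0.
Evaluating at (u, v) = (-5*pi/6, -3):
  L = -2, M = 0, N = 0.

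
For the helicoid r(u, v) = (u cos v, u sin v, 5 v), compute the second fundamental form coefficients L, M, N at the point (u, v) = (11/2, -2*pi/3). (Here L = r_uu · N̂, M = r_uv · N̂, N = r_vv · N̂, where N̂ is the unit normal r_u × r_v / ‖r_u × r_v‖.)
L = 0;  M = -10*sqrt(221)/221;  N = 0

Compute the unit normal N̂(u, v) = (5*sin(v)/sqrt(u^2 + 25), -5*cos(v)/sqrt(u^2 + 25), u/sqrt(u^2 + 25)), and the second partials r_uu, r_uv, r_vv. Take dot products:
  L(u, v) = r_uu · N̂ = 0,
  M(u, v) = r_uv · N̂ = -5/sqrt(u^2 + 25),
  N(u, v) = r_vv · N̂ = 0.
Evaluating at (u, v) = (11/2, -2*pi/3):
  L = 0, M = -10*sqrt(221)/221, N = 0.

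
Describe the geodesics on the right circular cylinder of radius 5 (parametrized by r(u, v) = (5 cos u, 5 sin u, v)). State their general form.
The cylinder is flat (K = 0) and locally isometric to the plane via the development (u, v) ↦ (5 u, v). Geodesics are the pre-images of straight lines: circles (v constant), vertical lines (u constant), and helices (v = c · u + d) for constants c, d.

A right cylinder has E = 5², F = 0, G = 1, so EG − F² = 5², and L = −5, M = N = 0, giving K = (LN − M²)/(EG − F²) = 0 everywhere. A flat surface is locally isometric to the Euclidean plane via the map (u, v) ↦ (5 u, v). Straight lines in the (x̃, ỹ) plane pull back to: (a) horizontal circles (v = const), (b) vertical generators (u = const), and (c) helices (5 u tan θ = v, i.e. v = c · u + d).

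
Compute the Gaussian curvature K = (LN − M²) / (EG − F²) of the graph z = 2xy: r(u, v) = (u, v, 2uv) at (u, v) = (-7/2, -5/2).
K = -4/5625

Coefficients of the first fundamental form: E = 4*v^2 + 1, F = 4*u*v, G = 4*u^2 + 1.
Coefficients of the second fundamental form: L = 0, M = 2/sqrt(4*u^2 + 4*v^2 + 1), N = 0.
Assemble K = (LN − M²)/(EG − F²) = -4/(16*u^4 + 32*u^2*v^2 + 8*u^2 + 16*v^4 + 8*v^2 + 1). At (u, v) = (-7/2, -5/2): K = -4/5625.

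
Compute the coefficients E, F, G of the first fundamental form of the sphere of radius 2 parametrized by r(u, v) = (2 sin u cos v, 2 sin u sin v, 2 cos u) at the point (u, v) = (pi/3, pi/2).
E = 4;  F = 0;  G = 3

Partials: r_u = (2*cos(u)*cos(v), 2*sin(v)*cos(u), -2*sin(u)), r_v = (-2*sin(u)*sin(v), 2*sin(u)*cos(v), 0). As functions of (u, v):
  E = r_u · r_u = 4,
  F = r_u · r_v = 0,
  G = r_v · r_v = 4*sin(u)^2.
Evaluating at (u, v) = (pi/3, pi/2): E = 4, F = 0, G = 3.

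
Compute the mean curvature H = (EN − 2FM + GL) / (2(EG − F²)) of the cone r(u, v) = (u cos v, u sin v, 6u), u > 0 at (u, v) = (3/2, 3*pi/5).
H = 2*sqrt(37)/37

With E = 37, F = 0, G = u^2, L = 0, M = 0, N = 6*sqrt(37)*u^2/(37*Abs(u)), assemble
  H = (EN − 2FM + GL) / (2(EG − F²)) = 3*sqrt(37)/(37*Abs(u)).
At (u, v) = (3/2, 3*pi/5): H = 2*sqrt(37)/37.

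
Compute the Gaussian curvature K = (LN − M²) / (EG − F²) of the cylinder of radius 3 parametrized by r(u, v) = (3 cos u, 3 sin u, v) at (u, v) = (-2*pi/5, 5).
K = 0

Coefficients of the first fundamental form: E = 9, F = 0, G = 1.
Coefficients of the second fundamental form: L = -3, M = 0, N = 0.
Assemble K = (LN − M²)/(EG − F²) = 0. At (u, v) = (-2*pi/5, 5): K = 0.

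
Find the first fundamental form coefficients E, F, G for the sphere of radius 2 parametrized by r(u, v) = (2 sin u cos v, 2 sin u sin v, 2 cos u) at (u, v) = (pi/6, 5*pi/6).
E = 4;  F = 0;  G = 1

Partials: r_u = (2*cos(u)*cos(v), 2*sin(v)*cos(u), -2*sin(u)), r_v = (-2*sin(u)*sin(v), 2*sin(u)*cos(v), 0). As functions of (u, v):
  E = r_u · r_u = 4,
  F = r_u · r_v = 0,
  G = r_v · r_v = 4*sin(u)^2.
Evaluating at (u, v) = (pi/6, 5*pi/6): E = 4, F = 0, G = 1.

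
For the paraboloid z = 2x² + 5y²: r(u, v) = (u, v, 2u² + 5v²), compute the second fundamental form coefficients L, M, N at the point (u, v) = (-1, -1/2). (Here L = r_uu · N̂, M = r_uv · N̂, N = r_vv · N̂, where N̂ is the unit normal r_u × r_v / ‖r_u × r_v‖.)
L = 2*sqrt(42)/21;  M = 0;  N = 5*sqrt(42)/21

Compute the unit normal N̂(u, v) = (-4*u/sqrt(16*u^2 + 100*v^2 + 1), -10*v/sqrt(16*u^2 + 100*v^2 + 1), 1/sqrt(16*u^2 + 100*v^2 + 1)), and the second partials r_uu, r_uv, r_vv. Take dot products:
  L(u, v) = r_uu · N̂ = 4/sqrt(16*u^2 + 100*v^2 + 1),
  M(u, v) = r_uv · N̂ = 0,
  N(u, v) = r_vv · N̂ = 10/sqrt(16*u^2 + 100*v^2 + 1).
Evaluating at (u, v) = (-1, -1/2):
  L = 2*sqrt(42)/21, M = 0, N = 5*sqrt(42)/21.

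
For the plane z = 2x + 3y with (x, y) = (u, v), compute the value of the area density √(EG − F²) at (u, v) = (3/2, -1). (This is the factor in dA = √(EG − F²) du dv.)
√(EG − F²)|_{(3/2, -1)} = sqrt(14)

E = 5, F = 6, G = 10, so EG − F² = 14. Taking the positive square root: √(EG − F²) = sqrt(14). At (u, v) = (3/2, -1): sqrt(14).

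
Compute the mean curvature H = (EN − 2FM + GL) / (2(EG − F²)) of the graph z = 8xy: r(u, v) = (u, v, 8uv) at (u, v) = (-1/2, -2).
H = -512*sqrt(273)/74529

With E = 64*v^2 + 1, F = 64*u*v, G = 64*u^2 + 1, L = 0, M = 8/sqrt(64*u^2 + 64*v^2 + 1), N = 0, assemble
  H = (EN − 2FM + GL) / (2(EG − F²)) = -512*u*v/(64*u^2 + 64*v^2 + 1)^(3/2).
At (u, v) = (-1/2, -2): H = -512*sqrt(273)/74529.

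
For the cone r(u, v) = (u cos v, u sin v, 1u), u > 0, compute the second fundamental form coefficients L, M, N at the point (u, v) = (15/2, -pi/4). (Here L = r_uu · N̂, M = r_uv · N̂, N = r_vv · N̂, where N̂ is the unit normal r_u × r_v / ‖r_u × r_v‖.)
L = 0;  M = 0;  N = 15*sqrt(2)/4

Compute the unit normal N̂(u, v) = (-sqrt(2)*u*cos(v)/(2*Abs(u)), -sqrt(2)*u*sin(v)/(2*Abs(u)), sqrt(2)*u/(2*Abs(u))), and the second partials r_uu, r_uv, r_vv. Take dot products:
  L(u, v) = r_uu · N̂ = 0,
  M(u, v) = r_uv · N̂ = 0,
  N(u, v) = r_vv · N̂ = sqrt(2)*u^2/(2*Abs(u)).
Evaluating at (u, v) = (15/2, -pi/4):
  L = 0, M = 0, N = 15*sqrt(2)/4.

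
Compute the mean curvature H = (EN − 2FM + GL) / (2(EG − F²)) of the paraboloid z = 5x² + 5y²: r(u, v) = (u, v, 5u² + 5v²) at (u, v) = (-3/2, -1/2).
H = 1260*sqrt(251)/63001

With E = 100*u^2 + 1, F = 100*u*v, G = 100*v^2 + 1, L = 10/sqrt(100*u^2 + 100*v^2 + 1), M = 0, N = 10/sqrt(100*u^2 + 100*v^2 + 1), assemble
  H = (EN − 2FM + GL) / (2(EG − F²)) = 10*(50*u^2 + 50*v^2 + 1)/(100*u^2 + 100*v^2 + 1)^(3/2).
At (u, v) = (-3/2, -1/2): H = 1260*sqrt(251)/63001.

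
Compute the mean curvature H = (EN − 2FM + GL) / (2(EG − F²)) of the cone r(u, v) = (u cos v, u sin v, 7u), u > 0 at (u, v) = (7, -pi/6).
H = sqrt(2)/20

With E = 50, F = 0, G = u^2, L = 0, M = 0, N = 7*sqrt(2)*u^2/(10*Abs(u)), assemble
  H = (EN − 2FM + GL) / (2(EG − F²)) = 7*sqrt(2)/(20*Abs(u)).
At (u, v) = (7, -pi/6): H = sqrt(2)/20.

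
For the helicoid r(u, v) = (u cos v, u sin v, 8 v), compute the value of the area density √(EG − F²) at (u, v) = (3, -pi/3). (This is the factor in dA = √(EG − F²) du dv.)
√(EG − F²)|_{(3, -pi/3)} = sqrt(73)

E = 1, F = 0, G = u^2 + 64, so EG − F² = u^2 + 64. Taking the positive square root: √(EG − F²) = sqrt(u^2 + 64). At (u, v) = (3, -pi/3): sqrt(73).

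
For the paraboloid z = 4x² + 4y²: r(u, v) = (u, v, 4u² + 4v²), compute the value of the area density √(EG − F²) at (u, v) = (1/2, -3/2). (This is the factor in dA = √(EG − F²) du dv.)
√(EG − F²)|_{(1/2, -3/2)} = sqrt(161)

E = 64*u^2 + 1, F = 64*u*v, G = 64*v^2 + 1, so EG − F² = 64*u^2 + 64*v^2 + 1. Taking the positive square root: √(EG − F²) = sqrt(64*u^2 + 64*v^2 + 1). At (u, v) = (1/2, -3/2): sqrt(161).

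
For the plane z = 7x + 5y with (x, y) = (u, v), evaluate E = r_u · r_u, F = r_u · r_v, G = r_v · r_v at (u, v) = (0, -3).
E = 50;  F = 35;  G = 26

Partials: r_u = (1, 0, 7), r_v = (0, 1, 5). As functions of (u, v):
  E = r_u · r_u = 50,
  F = r_u · r_v = 35,
  G = r_v · r_v = 26.
Evaluating at (u, v) = (0, -3): E = 50, F = 35, G = 26.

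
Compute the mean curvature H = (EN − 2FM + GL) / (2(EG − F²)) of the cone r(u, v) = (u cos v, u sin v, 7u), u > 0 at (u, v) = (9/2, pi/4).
H = 7*sqrt(2)/90

With E = 50, F = 0, G = u^2, L = 0, M = 0, N = 7*sqrt(2)*u^2/(10*Abs(u)), assemble
  H = (EN − 2FM + GL) / (2(EG − F²)) = 7*sqrt(2)/(20*Abs(u)).
At (u, v) = (9/2, pi/4): H = 7*sqrt(2)/90.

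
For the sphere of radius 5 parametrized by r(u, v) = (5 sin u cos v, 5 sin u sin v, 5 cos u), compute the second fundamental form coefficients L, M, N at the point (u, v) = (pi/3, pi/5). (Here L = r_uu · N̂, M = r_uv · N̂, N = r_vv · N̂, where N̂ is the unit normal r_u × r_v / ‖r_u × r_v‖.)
L = -5;  M = 0;  N = -15/4

Compute the unit normal N̂(u, v) = (sin(u)^2*cos(v)/Abs(sin(u)), sin(u)^2*sin(v)/Abs(sin(u)), sin(2*u)/(2*Abs(sin(u)))), and the second partials r_uu, r_uv, r_vv. Take dot products:
  L(u, v) = r_uu · N̂ = -5*sin(u)/Abs(sin(u)),
  M(u, v) = r_uv · N̂ = 0,
  N(u, v) = r_vv · N̂ = -5*sin(u)^3/Abs(sin(u)).
Evaluating at (u, v) = (pi/3, pi/5):
  L = -5, M = 0, N = -15/4.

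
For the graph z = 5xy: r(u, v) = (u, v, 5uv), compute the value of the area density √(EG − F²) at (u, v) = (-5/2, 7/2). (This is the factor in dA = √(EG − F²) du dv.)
√(EG − F²)|_{(-5/2, 7/2)} = 3*sqrt(206)/2

E = 25*v^2 + 1, F = 25*u*v, G = 25*u^2 + 1, so EG − F² = 25*u^2 + 25*v^2 + 1. Taking the positive square root: √(EG − F²) = sqrt(25*u^2 + 25*v^2 + 1). At (u, v) = (-5/2, 7/2): 3*sqrt(206)/2.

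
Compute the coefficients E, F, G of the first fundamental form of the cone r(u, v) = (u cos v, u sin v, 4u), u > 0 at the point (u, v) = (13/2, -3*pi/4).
E = 17;  F = 0;  G = 169/4

Partials: r_u = (cos(v), sin(v), 4), r_v = (-u*sin(v), u*cos(v), 0). As functions of (u, v):
  E = r_u · r_u = 17,
  F = r_u · r_v = 0,
  G = r_v · r_v = u^2.
Evaluating at (u, v) = (13/2, -3*pi/4): E = 17, F = 0, G = 169/4.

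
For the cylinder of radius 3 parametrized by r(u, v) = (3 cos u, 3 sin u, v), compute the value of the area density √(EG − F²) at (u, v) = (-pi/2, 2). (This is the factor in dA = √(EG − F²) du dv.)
√(EG − F²)|_{(-pi/2, 2)} = 3

E = 9, F = 0, G = 1, so EG − F² = 9. Taking the positive square root: √(EG − F²) = 3. At (u, v) = (-pi/2, 2): 3.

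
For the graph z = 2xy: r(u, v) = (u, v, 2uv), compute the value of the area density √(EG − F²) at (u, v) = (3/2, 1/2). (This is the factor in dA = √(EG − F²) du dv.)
√(EG − F²)|_{(3/2, 1/2)} = sqrt(11)

E = 4*v^2 + 1, F = 4*u*v, G = 4*u^2 + 1, so EG − F² = 4*u^2 + 4*v^2 + 1. Taking the positive square root: √(EG − F²) = sqrt(4*u^2 + 4*v^2 + 1). At (u, v) = (3/2, 1/2): sqrt(11).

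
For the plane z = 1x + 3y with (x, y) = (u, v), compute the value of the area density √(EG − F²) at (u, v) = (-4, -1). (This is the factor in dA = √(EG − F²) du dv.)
√(EG − F²)|_{(-4, -1)} = sqrt(11)

E = 2, F = 3, G = 10, so EG − F² = 11. Taking the positive square root: √(EG − F²) = sqrt(11). At (u, v) = (-4, -1): sqrt(11).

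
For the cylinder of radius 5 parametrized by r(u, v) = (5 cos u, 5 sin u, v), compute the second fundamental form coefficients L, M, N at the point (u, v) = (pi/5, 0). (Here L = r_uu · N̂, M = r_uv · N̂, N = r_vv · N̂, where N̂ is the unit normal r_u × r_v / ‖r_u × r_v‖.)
L = -5;  M = 0;  N = 0

Compute the unit normal N̂(u, v) = (cos(u), sin(u), 0), and the second partials r_uu, r_uv, r_vv. Take dot products:
  L(u, v) = r_uu · N̂ = -5,
  M(u, v) = r_uv · N̂ = 0,
  N(u, v) = r_vv · N̂ = 0.
Evaluating at (u, v) = (pi/5, 0):
  L = -5, M = 0, N = 0.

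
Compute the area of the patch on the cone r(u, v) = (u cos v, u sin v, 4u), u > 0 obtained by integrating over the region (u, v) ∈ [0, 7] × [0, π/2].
Area = 49*sqrt(17)*pi/4

Area = ∫∫ √(EG − F²) du dv with √(EG − F²) = sqrt(17)*Abs(u). Integrating over [0, 7] × [0, π/2] gives 49*sqrt(17)*pi/4.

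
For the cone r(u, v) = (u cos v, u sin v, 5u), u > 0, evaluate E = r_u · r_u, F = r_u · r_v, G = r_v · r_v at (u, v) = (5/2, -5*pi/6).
E = 26;  F = 0;  G = 25/4

Partials: r_u = (cos(v), sin(v), 5), r_v = (-u*sin(v), u*cos(v), 0). As functions of (u, v):
  E = r_u · r_u = 26,
  F = r_u · r_v = 0,
  G = r_v · r_v = u^2.
Evaluating at (u, v) = (5/2, -5*pi/6): E = 26, F = 0, G = 25/4.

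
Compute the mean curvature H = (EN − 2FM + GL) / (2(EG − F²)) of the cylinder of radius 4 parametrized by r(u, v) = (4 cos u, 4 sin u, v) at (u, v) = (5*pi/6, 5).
H = -1/8

With E = 16, F = 0, G = 1, L = -4, M = 0, N = 0, assemble
  H = (EN − 2FM + GL) / (2(EG − F²)) = -1/8.
At (u, v) = (5*pi/6, 5): H = -1/8.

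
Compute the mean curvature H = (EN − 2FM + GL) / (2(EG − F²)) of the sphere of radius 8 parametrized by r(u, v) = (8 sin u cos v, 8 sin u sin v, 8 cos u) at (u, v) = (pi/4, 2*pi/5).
H = -1/8

With E = 64, F = 0, G = 64*sin(u)^2, L = -8*sin(u)/Abs(sin(u)), M = 0, N = -8*sin(u)^3/Abs(sin(u)), assemble
  H = (EN − 2FM + GL) / (2(EG − F²)) = -sin(u)/(8*Abs(sin(u))).
At (u, v) = (pi/4, 2*pi/5): H = -1/8.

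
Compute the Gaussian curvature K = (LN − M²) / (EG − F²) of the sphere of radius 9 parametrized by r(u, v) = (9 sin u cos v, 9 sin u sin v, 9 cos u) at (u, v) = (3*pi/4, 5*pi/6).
K = 1/81

Coefficients of the first fundamental form: E = 81, F = 0, G = 81*sin(u)^2.
Coefficients of the second fundamental form: L = -9*sin(u)/Abs(sin(u)), M = 0, N = -9*sin(u)^3/Abs(sin(u)).
Assemble K = (LN − M²)/(EG − F²) = 1/81. At (u, v) = (3*pi/4, 5*pi/6): K = 1/81.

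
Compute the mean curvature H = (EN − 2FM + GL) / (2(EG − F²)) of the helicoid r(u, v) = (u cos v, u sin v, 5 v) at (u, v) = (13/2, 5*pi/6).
H = 0

With E = 1, F = 0, G = u^2 + 25, L = 0, M = -5/sqrt(u^2 + 25), N = 0, assemble
  H = (EN − 2FM + GL) / (2(EG − F²)) = 0.
At (u, v) = (13/2, 5*pi/6): H = 0.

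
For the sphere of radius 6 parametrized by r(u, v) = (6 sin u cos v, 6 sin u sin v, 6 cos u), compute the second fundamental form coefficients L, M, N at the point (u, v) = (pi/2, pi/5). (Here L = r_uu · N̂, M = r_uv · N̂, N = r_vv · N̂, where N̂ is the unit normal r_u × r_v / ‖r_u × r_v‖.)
L = -6;  M = 0;  N = -6

Compute the unit normal N̂(u, v) = (sin(u)^2*cos(v)/Abs(sin(u)), sin(u)^2*sin(v)/Abs(sin(u)), sin(2*u)/(2*Abs(sin(u)))), and the second partials r_uu, r_uv, r_vv. Take dot products:
  L(u, v) = r_uu · N̂ = -6*sin(u)/Abs(sin(u)),
  M(u, v) = r_uv · N̂ = 0,
  N(u, v) = r_vv · N̂ = -6*sin(u)^3/Abs(sin(u)).
Evaluating at (u, v) = (pi/2, pi/5):
  L = -6, M = 0, N = -6.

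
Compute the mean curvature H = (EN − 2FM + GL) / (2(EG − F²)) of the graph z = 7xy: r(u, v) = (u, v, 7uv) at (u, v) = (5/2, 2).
H = -13720*sqrt(2013)/4052169

With E = 49*v^2 + 1, F = 49*u*v, G = 49*u^2 + 1, L = 0, M = 7/sqrt(49*u^2 + 49*v^2 + 1), N = 0, assemble
  H = (EN − 2FM + GL) / (2(EG − F²)) = -343*u*v/(49*u^2 + 49*v^2 + 1)^(3/2).
At (u, v) = (5/2, 2): H = -13720*sqrt(2013)/4052169.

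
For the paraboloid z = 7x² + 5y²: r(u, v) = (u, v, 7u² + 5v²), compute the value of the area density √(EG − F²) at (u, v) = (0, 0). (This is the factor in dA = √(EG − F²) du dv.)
√(EG − F²)|_{(0, 0)} = 1

E = 196*u^2 + 1, F = 140*u*v, G = 100*v^2 + 1, so EG − F² = 196*u^2 + 100*v^2 + 1. Taking the positive square root: √(EG − F²) = sqrt(196*u^2 + 100*v^2 + 1). At (u, v) = (0, 0): 1.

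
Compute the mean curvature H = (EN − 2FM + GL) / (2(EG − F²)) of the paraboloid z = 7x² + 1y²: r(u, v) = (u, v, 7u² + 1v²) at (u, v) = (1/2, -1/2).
H = 64*sqrt(51)/2601

With E = 196*u^2 + 1, F = 28*u*v, G = 4*v^2 + 1, L = 14/sqrt(196*u^2 + 4*v^2 + 1), M = 0, N = 2/sqrt(196*u^2 + 4*v^2 + 1), assemble
  H = (EN − 2FM + GL) / (2(EG − F²)) = 4*(49*u^2 + 7*v^2 + 2)/(196*u^2 + 4*v^2 + 1)^(3/2).
At (u, v) = (1/2, -1/2): H = 64*sqrt(51)/2601.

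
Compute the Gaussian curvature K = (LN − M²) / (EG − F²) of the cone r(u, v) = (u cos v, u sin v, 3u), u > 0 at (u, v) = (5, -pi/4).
K = 0

Coefficients of the first fundamental form: E = 10, F = 0, G = u^2.
Coefficients of the second fundamental form: L = 0, M = 0, N = 3*sqrt(10)*u^2/(10*Abs(u)).
Assemble K = (LN − M²)/(EG − F²) = 0. At (u, v) = (5, -pi/4): K = 0.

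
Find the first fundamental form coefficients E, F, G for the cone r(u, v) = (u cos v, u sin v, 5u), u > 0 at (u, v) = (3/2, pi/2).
E = 26;  F = 0;  G = 9/4

Partials: r_u = (cos(v), sin(v), 5), r_v = (-u*sin(v), u*cos(v), 0). As functions of (u, v):
  E = r_u · r_u = 26,
  F = r_u · r_v = 0,
  G = r_v · r_v = u^2.
Evaluating at (u, v) = (3/2, pi/2): E = 26, F = 0, G = 9/4.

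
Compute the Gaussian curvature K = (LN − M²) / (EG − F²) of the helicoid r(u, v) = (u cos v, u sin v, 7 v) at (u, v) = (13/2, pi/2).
K = -784/133225

Coefficients of the first fundamental form: E = 1, F = 0, G = u^2 + 49.
Coefficients of the second fundamental form: L = 0, M = -7/sqrt(u^2 + 49), N = 0.
Assemble K = (LN − M²)/(EG − F²) = -49/(u^2 + 49)^2. At (u, v) = (13/2, pi/2): K = -784/133225.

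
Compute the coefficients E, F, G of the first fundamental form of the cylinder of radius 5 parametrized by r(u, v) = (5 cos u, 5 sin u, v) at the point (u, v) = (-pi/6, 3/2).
E = 25;  F = 0;  G = 1

Partials: r_u = (-5*sin(u), 5*cos(u), 0), r_v = (0, 0, 1). As functions of (u, v):
  E = r_u · r_u = 25,
  F = r_u · r_v = 0,
  G = r_v · r_v = 1.
Evaluating at (u, v) = (-pi/6, 3/2): E = 25, F = 0, G = 1.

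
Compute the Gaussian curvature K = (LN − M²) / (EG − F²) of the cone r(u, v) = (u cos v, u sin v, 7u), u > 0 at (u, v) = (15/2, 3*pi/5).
K = 0

Coefficients of the first fundamental form: E = 50, F = 0, G = u^2.
Coefficients of the second fundamental form: L = 0, M = 0, N = 7*sqrt(2)*u^2/(10*Abs(u)).
Assemble K = (LN − M²)/(EG − F²) = 0. At (u, v) = (15/2, 3*pi/5): K = 0.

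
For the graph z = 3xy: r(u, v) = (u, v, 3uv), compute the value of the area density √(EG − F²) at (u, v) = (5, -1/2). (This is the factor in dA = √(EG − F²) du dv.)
√(EG − F²)|_{(5, -1/2)} = sqrt(913)/2

E = 9*v^2 + 1, F = 9*u*v, G = 9*u^2 + 1, so EG − F² = 9*u^2 + 9*v^2 + 1. Taking the positive square root: √(EG − F²) = sqrt(9*u^2 + 9*v^2 + 1). At (u, v) = (5, -1/2): sqrt(913)/2.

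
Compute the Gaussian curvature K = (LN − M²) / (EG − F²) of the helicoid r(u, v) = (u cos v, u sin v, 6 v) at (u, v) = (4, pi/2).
K = -9/676

Coefficients of the first fundamental form: E = 1, F = 0, G = u^2 + 36.
Coefficients of the second fundamental form: L = 0, M = -6/sqrt(u^2 + 36), N = 0.
Assemble K = (LN − M²)/(EG − F²) = -36/(u^2 + 36)^2. At (u, v) = (4, pi/2): K = -9/676.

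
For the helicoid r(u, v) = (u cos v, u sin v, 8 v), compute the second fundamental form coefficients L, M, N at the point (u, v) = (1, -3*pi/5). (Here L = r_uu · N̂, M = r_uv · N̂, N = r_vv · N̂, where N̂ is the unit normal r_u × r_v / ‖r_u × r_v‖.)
L = 0;  M = -8*sqrt(65)/65;  N = 0

Compute the unit normal N̂(u, v) = (8*sin(v)/sqrt(u^2 + 64), -8*cos(v)/sqrt(u^2 + 64), u/sqrt(u^2 + 64)), and the second partials r_uu, r_uv, r_vv. Take dot products:
  L(u, v) = r_uu · N̂ = 0,
  M(u, v) = r_uv · N̂ = -8/sqrt(u^2 + 64),
  N(u, v) = r_vv · N̂ = 0.
Evaluating at (u, v) = (1, -3*pi/5):
  L = 0, M = -8*sqrt(65)/65, N = 0.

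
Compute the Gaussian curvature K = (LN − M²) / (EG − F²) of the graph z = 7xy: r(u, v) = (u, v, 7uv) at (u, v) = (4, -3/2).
K = -784/12823561

Coefficients of the first fundamental form: E = 49*v^2 + 1, F = 49*u*v, G = 49*u^2 + 1.
Coefficients of the second fundamental form: L = 0, M = 7/sqrt(49*u^2 + 49*v^2 + 1), N = 0.
Assemble K = (LN − M²)/(EG − F²) = -49/(2401*u^4 + 4802*u^2*v^2 + 98*u^2 + 2401*v^4 + 98*v^2 + 1). At (u, v) = (4, -3/2): K = -784/12823561.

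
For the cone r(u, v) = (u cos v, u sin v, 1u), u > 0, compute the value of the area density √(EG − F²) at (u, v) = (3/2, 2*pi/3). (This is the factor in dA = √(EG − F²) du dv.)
√(EG − F²)|_{(3/2, 2*pi/3)} = 3*sqrt(2)/2

E = 2, F = 0, G = u^2, so EG − F² = 2*u^2. Taking the positive square root: √(EG − F²) = sqrt(2)*Abs(u). At (u, v) = (3/2, 2*pi/3): 3*sqrt(2)/2.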